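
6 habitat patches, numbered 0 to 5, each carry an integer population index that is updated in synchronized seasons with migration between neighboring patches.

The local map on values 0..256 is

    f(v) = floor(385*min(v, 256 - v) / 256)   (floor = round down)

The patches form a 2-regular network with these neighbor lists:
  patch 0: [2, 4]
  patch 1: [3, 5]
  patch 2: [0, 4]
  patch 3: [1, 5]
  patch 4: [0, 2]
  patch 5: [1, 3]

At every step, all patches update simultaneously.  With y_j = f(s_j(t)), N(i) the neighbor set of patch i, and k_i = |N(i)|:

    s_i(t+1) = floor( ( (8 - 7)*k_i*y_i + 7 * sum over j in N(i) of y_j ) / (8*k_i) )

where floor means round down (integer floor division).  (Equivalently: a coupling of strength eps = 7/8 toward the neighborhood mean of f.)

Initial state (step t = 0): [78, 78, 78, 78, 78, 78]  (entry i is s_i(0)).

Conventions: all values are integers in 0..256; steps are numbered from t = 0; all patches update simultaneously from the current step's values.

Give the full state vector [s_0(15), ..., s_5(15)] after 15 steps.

Answer: [126, 126, 126, 126, 126, 126]

Derivation:
t=0: [78, 78, 78, 78, 78, 78]
t=1: [117, 117, 117, 117, 117, 117]
t=2: [175, 175, 175, 175, 175, 175]
t=3: [121, 121, 121, 121, 121, 121]
t=4: [181, 181, 181, 181, 181, 181]
t=5: [112, 112, 112, 112, 112, 112]
t=6: [168, 168, 168, 168, 168, 168]
t=7: [132, 132, 132, 132, 132, 132]
t=8: [186, 186, 186, 186, 186, 186]
t=9: [105, 105, 105, 105, 105, 105]
t=10: [157, 157, 157, 157, 157, 157]
t=11: [148, 148, 148, 148, 148, 148]
t=12: [162, 162, 162, 162, 162, 162]
t=13: [141, 141, 141, 141, 141, 141]
t=14: [172, 172, 172, 172, 172, 172]
t=15: [126, 126, 126, 126, 126, 126]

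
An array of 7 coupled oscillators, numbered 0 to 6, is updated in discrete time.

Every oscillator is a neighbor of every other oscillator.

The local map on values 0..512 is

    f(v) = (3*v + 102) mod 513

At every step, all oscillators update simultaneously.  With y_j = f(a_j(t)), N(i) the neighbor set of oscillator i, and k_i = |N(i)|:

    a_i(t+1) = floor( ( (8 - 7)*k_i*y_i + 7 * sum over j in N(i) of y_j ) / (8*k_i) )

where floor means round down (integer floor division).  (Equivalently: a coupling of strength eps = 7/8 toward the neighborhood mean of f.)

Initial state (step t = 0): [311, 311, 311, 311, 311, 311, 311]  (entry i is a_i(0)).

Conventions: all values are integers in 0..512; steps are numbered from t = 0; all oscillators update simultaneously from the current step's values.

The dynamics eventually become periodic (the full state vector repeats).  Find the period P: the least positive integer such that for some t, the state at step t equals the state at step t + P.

Answer: 18
Key observation: The state at step 3, [489, 489, 489, 489, 489, 489, 489], reappears at step 21 — and no state repeats earlier — so the cycle the system enters has period 18.

Derivation:
t=0: [311, 311, 311, 311, 311, 311, 311]
t=1: [9, 9, 9, 9, 9, 9, 9]
t=2: [129, 129, 129, 129, 129, 129, 129]
t=3: [489, 489, 489, 489, 489, 489, 489]
t=4: [30, 30, 30, 30, 30, 30, 30]
t=5: [192, 192, 192, 192, 192, 192, 192]
t=6: [165, 165, 165, 165, 165, 165, 165]
t=7: [84, 84, 84, 84, 84, 84, 84]
t=8: [354, 354, 354, 354, 354, 354, 354]
t=9: [138, 138, 138, 138, 138, 138, 138]
t=10: [3, 3, 3, 3, 3, 3, 3]
t=11: [111, 111, 111, 111, 111, 111, 111]
t=12: [435, 435, 435, 435, 435, 435, 435]
t=13: [381, 381, 381, 381, 381, 381, 381]
t=14: [219, 219, 219, 219, 219, 219, 219]
t=15: [246, 246, 246, 246, 246, 246, 246]
t=16: [327, 327, 327, 327, 327, 327, 327]
t=17: [57, 57, 57, 57, 57, 57, 57]
t=18: [273, 273, 273, 273, 273, 273, 273]
t=19: [408, 408, 408, 408, 408, 408, 408]
t=20: [300, 300, 300, 300, 300, 300, 300]
t=21: [489, 489, 489, 489, 489, 489, 489]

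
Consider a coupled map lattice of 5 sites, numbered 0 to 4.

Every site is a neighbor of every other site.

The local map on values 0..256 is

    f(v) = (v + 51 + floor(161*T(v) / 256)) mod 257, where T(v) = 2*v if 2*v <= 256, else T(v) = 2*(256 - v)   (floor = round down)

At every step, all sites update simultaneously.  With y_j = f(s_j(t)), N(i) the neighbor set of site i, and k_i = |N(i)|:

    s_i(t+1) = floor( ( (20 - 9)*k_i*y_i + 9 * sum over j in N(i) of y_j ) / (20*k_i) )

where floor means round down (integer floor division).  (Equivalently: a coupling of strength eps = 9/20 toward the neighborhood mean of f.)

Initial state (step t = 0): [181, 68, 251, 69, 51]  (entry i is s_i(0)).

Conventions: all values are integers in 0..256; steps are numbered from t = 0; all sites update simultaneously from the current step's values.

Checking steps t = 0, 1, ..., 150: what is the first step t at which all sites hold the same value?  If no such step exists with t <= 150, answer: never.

Simulating step by step:
t=0: [181, 68, 251, 69, 51]  (not all equal)
t=1: [108, 167, 100, 168, 150]  (not all equal)
t=2: [47, 62, 39, 62, 64]  (not all equal)
t=3: [166, 181, 158, 181, 183]  (not all equal)
t=4: [71, 70, 72, 70, 69]  (not all equal)
t=5: [210, 209, 211, 209, 208]  (not all equal)
t=6: [61, 61, 61, 61, 61]  (all equal)

Answer: 6
Key observation: Synchronization is absorbing here: once all sites are equal they stay equal, and step 6 is the first all-equal step.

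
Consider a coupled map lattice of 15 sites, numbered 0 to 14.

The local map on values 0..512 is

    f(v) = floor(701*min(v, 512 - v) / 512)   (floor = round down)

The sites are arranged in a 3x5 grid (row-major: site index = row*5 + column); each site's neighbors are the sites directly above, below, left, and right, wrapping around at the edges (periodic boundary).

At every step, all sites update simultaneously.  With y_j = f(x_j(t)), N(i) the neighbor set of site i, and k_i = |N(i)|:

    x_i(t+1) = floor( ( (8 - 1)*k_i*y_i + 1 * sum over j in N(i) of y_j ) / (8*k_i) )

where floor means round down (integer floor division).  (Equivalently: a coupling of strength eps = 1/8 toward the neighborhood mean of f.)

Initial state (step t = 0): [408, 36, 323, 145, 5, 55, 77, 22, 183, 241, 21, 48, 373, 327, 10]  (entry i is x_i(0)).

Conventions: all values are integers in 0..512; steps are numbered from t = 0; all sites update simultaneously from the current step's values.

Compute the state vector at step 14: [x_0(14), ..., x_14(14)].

Simulating step by step:
t=0: [408, 36, 323, 145, 5, 55, 77, 22, 183, 241, 21, 48, 373, 327, 10]
t=1: [129, 60, 240, 197, 26, 84, 98, 51, 244, 298, 33, 68, 185, 241, 30]
t=2: [162, 94, 308, 267, 54, 120, 128, 93, 322, 271, 52, 97, 246, 315, 57]
t=3: [207, 137, 273, 320, 93, 168, 170, 143, 260, 305, 80, 137, 319, 266, 91]
t=4: [268, 195, 314, 264, 140, 229, 227, 207, 335, 273, 121, 188, 263, 325, 135]
t=5: [321, 269, 275, 326, 204, 309, 306, 283, 249, 315, 178, 258, 330, 258, 190]
t=6: [263, 328, 319, 262, 276, 275, 286, 311, 334, 271, 248, 338, 259, 338, 263]
t=7: [336, 255, 268, 332, 324, 324, 304, 276, 249, 326, 335, 247, 334, 247, 335]
t=8: [244, 342, 328, 254, 255, 256, 288, 320, 333, 256, 245, 330, 254, 329, 245]
t=9: [331, 238, 256, 337, 348, 347, 301, 265, 252, 346, 332, 256, 335, 258, 333]
t=10: [248, 322, 342, 248, 225, 228, 290, 334, 337, 231, 248, 340, 255, 337, 247]
t=11: [334, 262, 240, 328, 311, 313, 297, 247, 244, 313, 334, 244, 335, 248, 333]
t=12: [248, 336, 323, 259, 272, 270, 297, 333, 329, 273, 246, 327, 253, 330, 249]
t=13: [335, 245, 262, 336, 329, 330, 290, 250, 255, 325, 333, 259, 334, 257, 336]
t=14: [245, 331, 335, 250, 249, 250, 304, 337, 342, 258, 248, 337, 255, 338, 244]

Answer: [245, 331, 335, 250, 249, 250, 304, 337, 342, 258, 248, 337, 255, 338, 244]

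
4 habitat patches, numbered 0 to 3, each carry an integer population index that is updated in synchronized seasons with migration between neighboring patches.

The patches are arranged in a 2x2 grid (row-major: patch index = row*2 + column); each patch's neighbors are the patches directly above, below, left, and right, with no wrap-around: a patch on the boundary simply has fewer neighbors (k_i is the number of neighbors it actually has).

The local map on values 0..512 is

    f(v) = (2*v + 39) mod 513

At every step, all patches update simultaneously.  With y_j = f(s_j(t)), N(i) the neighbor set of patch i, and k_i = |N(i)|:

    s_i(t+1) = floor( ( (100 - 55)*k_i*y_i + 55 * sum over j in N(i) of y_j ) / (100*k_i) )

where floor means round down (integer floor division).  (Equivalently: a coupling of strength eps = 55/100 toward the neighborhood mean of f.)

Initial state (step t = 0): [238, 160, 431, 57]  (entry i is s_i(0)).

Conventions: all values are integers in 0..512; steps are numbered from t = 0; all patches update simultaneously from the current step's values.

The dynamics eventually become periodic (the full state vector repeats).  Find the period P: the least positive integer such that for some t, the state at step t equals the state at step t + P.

Answer: 18
Key observation: The state at step 92, [2, 2, 2, 2], reappears at step 110 — and no state repeats earlier — so the cycle the system enters has period 18.

Derivation:
t=0: [238, 160, 431, 57]
t=1: [206, 204, 217, 274]
t=2: [455, 345, 357, 286]
t=3: [321, 244, 254, 169]
t=4: [88, 156, 165, 182]
t=5: [294, 327, 336, 379]
t=6: [155, 190, 198, 231]
t=7: [391, 422, 429, 460]
t=8: [345, 373, 380, 408]
t=9: [250, 275, 282, 307]
t=10: [57, 79, 86, 108]
t=11: [181, 200, 207, 226]
t=12: [425, 442, 449, 466]
t=13: [398, 413, 420, 435]
t=14: [342, 355, 362, 375]
t=15: [228, 239, 246, 257]
t=16: [228, 148, 155, 24]
t=17: [410, 310, 317, 227]
t=18: [239, 296, 302, 306]
t=19: [70, 92, 97, 130]
t=20: [205, 231, 236, 259]
t=21: [480, 361, 365, 298]
t=22: [357, 278, 282, 193]
t=23: [155, 219, 223, 238]
t=24: [421, 311, 314, 265]
t=25: [248, 183, 185, 108]
t=26: [233, 258, 260, 338]
t=27: [251, 213, 215, 115]
t=28: [269, 290, 292, 377]
t=29: [88, 142, 144, 185]
t=30: [275, 316, 318, 362]
t=31: [122, 160, 162, 200]
t=32: [325, 360, 361, 396]
t=33: [215, 246, 247, 278]
t=34: [221, 159, 160, 47]
t=35: [413, 329, 330, 256]
t=36: [260, 190, 190, 118]
t=37: [251, 276, 276, 354]
t=38: [55, 107, 107, 148]
t=39: [206, 246, 246, 289]
t=40: [212, 160, 160, 56]
t=41: [405, 330, 330, 265]
t=42: [253, 191, 191, 127]
t=43: [245, 278, 278, 363]
t=44: [52, 110, 110, 158]
t=45: [206, 253, 253, 302]
t=46: [220, 174, 174, 76]
t=47: [428, 358, 358, 298]
t=48: [305, 247, 247, 188]
t=49: [72, 160, 160, 197]
t=50: [279, 330, 330, 392]
t=51: [140, 192, 192, 241]
t=52: [376, 280, 280, 236]
t=53: [172, 255, 255, 277]
t=54: [192, 143, 143, 55]
t=55: [369, 303, 303, 245]
t=56: [191, 136, 136, 79]
t=57: [360, 309, 309, 259]
t=58: [189, 144, 144, 99]
t=59: [367, 327, 327, 286]
t=60: [216, 179, 179, 143]
t=61: [430, 397, 397, 364]
t=62: [349, 320, 320, 290]
t=63: [192, 165, 165, 139]
t=64: [393, 369, 369, 345]
t=65: [285, 264, 264, 242]
t=66: [72, 53, 53, 34]
t=67: [162, 145, 145, 127]
t=68: [344, 328, 328, 312]
t=69: [196, 182, 182, 167]
t=70: [415, 402, 402, 389]
t=71: [341, 330, 330, 318]
t=72: [195, 185, 185, 175]
t=73: [418, 409, 409, 400]
t=74: [352, 344, 344, 335]
t=75: [221, 213, 213, 205]
t=76: [472, 465, 465, 457]
t=77: [462, 455, 455, 448]
t=78: [442, 436, 436, 429]
t=79: [403, 397, 397, 391]
t=80: [325, 320, 320, 314]
t=81: [170, 165, 165, 160]
t=82: [373, 369, 369, 364]
t=83: [267, 263, 263, 259]
t=84: [55, 52, 52, 48]
t=85: [145, 142, 142, 139]
t=86: [325, 323, 323, 320]
t=87: [173, 171, 171, 169]
t=88: [382, 381, 381, 379]
t=89: [288, 287, 287, 286]
t=90: [100, 100, 100, 99]
t=91: [239, 238, 238, 238]
t=92: [2, 2, 2, 2]
t=93: [43, 43, 43, 43]
t=94: [125, 125, 125, 125]
t=95: [289, 289, 289, 289]
t=96: [104, 104, 104, 104]
t=97: [247, 247, 247, 247]
t=98: [20, 20, 20, 20]
t=99: [79, 79, 79, 79]
t=100: [197, 197, 197, 197]
t=101: [433, 433, 433, 433]
t=102: [392, 392, 392, 392]
t=103: [310, 310, 310, 310]
t=104: [146, 146, 146, 146]
t=105: [331, 331, 331, 331]
t=106: [188, 188, 188, 188]
t=107: [415, 415, 415, 415]
t=108: [356, 356, 356, 356]
t=109: [238, 238, 238, 238]
t=110: [2, 2, 2, 2]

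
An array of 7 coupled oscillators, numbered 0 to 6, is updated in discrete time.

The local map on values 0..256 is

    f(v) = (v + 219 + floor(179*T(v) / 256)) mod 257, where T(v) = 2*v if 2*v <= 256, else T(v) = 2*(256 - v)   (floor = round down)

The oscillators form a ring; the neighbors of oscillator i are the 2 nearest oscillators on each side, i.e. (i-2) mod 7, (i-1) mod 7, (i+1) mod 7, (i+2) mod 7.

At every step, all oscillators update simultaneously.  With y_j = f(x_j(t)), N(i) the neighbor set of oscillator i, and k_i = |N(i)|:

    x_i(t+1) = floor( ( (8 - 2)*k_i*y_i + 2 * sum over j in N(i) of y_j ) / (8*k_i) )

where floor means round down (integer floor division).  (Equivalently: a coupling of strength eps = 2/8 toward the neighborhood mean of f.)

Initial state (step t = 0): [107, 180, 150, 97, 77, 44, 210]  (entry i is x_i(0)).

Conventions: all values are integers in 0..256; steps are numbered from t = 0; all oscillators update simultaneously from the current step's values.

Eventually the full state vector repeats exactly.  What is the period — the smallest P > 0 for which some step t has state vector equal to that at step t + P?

Answer: 2
Key observation: The state at step 10, [228, 228, 215, 215, 62, 215, 215], reappears at step 12 — and no state repeats earlier — so the cycle the system enters has period 2.

Derivation:
t=0: [107, 180, 150, 97, 77, 44, 210]
t=1: [198, 226, 52, 174, 140, 99, 219]
t=2: [227, 222, 109, 220, 53, 194, 216]
t=3: [229, 230, 216, 223, 124, 230, 224]
t=4: [228, 228, 217, 216, 59, 214, 215]
t=5: [229, 229, 224, 224, 135, 225, 225]
t=6: [228, 228, 215, 216, 64, 216, 215]
t=7: [229, 229, 225, 225, 144, 225, 225]
t=8: [228, 228, 215, 215, 61, 215, 215]
t=9: [229, 229, 225, 225, 139, 225, 225]
t=10: [228, 228, 215, 215, 62, 215, 215]
t=11: [229, 229, 225, 225, 141, 225, 225]
t=12: [228, 228, 215, 215, 62, 215, 215]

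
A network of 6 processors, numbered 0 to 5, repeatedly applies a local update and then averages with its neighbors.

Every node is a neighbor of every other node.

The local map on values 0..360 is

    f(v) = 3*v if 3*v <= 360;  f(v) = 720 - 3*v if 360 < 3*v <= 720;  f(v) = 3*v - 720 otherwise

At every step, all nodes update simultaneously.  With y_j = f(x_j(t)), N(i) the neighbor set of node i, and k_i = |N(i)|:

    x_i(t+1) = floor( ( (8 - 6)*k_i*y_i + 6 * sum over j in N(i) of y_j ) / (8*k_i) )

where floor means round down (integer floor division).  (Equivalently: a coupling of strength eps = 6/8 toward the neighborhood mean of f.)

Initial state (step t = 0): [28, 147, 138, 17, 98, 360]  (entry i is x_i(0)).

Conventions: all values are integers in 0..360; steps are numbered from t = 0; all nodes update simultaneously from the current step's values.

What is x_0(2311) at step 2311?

Answer: x_0(2311) = 334
Key observation: The state at step 11, [334, 333, 333, 334, 333, 333], reappears at step 15: the system is in a cycle of period 4 from step 11 on.  Therefore the state at step 2311 equals the state at step 11 + ((2311 - 11) mod 4) = 11, which is [334, 333, 333, 334, 333, 333].

Derivation:
t=0: [28, 147, 138, 17, 98, 360]
t=1: [214, 234, 236, 211, 235, 242]
t=2: [40, 34, 33, 41, 33, 33]
t=3: [108, 106, 106, 108, 106, 106]
t=4: [320, 319, 319, 320, 319, 319]
t=5: [238, 237, 237, 238, 237, 237]
t=6: [7, 8, 8, 7, 8, 8]
t=7: [22, 23, 23, 22, 23, 23]
t=8: [67, 68, 68, 67, 68, 68]
t=9: [202, 203, 203, 202, 203, 203]
t=10: [112, 111, 111, 112, 111, 111]
t=11: [334, 333, 333, 334, 333, 333]
t=12: [280, 279, 279, 280, 279, 279]
t=13: [118, 117, 117, 118, 117, 117]
t=14: [352, 351, 351, 352, 351, 351]
t=15: [334, 333, 333, 334, 333, 333]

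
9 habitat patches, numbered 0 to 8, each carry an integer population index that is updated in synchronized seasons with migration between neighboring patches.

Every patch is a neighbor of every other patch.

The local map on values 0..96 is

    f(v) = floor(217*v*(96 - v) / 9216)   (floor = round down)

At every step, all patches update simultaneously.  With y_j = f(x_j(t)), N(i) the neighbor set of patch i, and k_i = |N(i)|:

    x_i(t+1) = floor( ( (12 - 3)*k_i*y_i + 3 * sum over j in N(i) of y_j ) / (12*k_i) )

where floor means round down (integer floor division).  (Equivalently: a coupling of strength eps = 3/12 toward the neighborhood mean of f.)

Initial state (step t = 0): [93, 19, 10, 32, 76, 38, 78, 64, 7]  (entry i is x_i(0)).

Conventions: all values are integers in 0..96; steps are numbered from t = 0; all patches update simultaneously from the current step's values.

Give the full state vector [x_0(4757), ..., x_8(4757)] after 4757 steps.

Simulating step by step:
t=0: [93, 19, 10, 32, 76, 38, 78, 64, 7]
t=1: [13, 33, 23, 43, 34, 45, 32, 43, 19]
t=2: [30, 47, 40, 50, 47, 51, 47, 50, 37]
t=3: [47, 53, 52, 53, 53, 53, 53, 53, 51]
t=4: [53, 53, 53, 53, 53, 53, 53, 53, 53]
t=5: [53, 53, 53, 53, 53, 53, 53, 53, 53]

Answer: [53, 53, 53, 53, 53, 53, 53, 53, 53]
Key observation: The state at step 4, [53, 53, 53, 53, 53, 53, 53, 53, 53], reappears at step 5: the system is in a cycle of period 1 from step 4 on.  Therefore the state at step 4757 equals the state at step 4 + ((4757 - 4) mod 1) = 4, which is [53, 53, 53, 53, 53, 53, 53, 53, 53].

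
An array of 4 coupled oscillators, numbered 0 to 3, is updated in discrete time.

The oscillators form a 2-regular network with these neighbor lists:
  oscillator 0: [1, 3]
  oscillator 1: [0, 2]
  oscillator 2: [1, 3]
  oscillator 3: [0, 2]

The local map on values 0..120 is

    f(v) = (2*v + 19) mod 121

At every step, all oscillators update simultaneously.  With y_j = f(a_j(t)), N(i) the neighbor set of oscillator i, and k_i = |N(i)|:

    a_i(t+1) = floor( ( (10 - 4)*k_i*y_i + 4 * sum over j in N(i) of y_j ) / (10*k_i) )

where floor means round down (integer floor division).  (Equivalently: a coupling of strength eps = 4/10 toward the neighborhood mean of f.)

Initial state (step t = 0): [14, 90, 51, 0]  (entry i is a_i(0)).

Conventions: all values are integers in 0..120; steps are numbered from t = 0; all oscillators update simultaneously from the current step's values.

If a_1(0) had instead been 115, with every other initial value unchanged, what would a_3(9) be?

Simulating step by step:
t=0: [14, 115, 51, 0]
t=1: [33, 13, 5, 20]
t=2: [71, 49, 38, 58]
t=3: [50, 97, 83, 35]
t=4: [107, 91, 74, 90]
t=5: [98, 79, 59, 78]
t=6: [78, 55, 31, 54]
t=7: [35, 31, 51, 30]
t=8: [85, 66, 32, 65]
t=9: [52, 48, 61, 47]

Answer: a_3(9) = 47
Key observation: This trace re-runs the system from the modified initial state.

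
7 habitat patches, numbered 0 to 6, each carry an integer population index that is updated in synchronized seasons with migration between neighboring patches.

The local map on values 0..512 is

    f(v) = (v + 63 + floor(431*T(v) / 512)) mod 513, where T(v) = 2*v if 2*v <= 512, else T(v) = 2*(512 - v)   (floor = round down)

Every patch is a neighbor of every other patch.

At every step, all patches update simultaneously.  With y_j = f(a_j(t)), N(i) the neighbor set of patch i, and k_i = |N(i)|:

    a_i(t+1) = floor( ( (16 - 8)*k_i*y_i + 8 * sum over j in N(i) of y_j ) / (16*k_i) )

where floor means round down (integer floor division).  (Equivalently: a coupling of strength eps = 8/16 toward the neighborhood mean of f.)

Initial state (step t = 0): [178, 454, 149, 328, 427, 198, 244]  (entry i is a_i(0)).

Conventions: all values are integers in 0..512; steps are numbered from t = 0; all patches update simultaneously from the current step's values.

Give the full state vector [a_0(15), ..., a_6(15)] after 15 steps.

Answer: [96, 96, 96, 95, 96, 96, 95]

Derivation:
t=0: [178, 454, 149, 328, 427, 198, 244]
t=1: [109, 140, 291, 176, 148, 132, 183]
t=2: [310, 344, 250, 171, 353, 335, 179]
t=3: [165, 155, 173, 85, 153, 158, 94]
t=4: [424, 412, 219, 334, 410, 416, 344]
t=5: [134, 138, 140, 160, 138, 136, 157]
t=6: [436, 441, 443, 465, 441, 438, 462]
t=7: [109, 107, 107, 101, 107, 108, 102]
t=8: [350, 348, 348, 341, 348, 348, 342]
t=9: [173, 174, 174, 176, 174, 174, 176]
t=10: [16, 16, 16, 19, 16, 16, 19]
t=11: [106, 106, 106, 109, 106, 106, 109]
t=12: [348, 348, 348, 351, 348, 348, 351]
t=13: [173, 173, 173, 172, 173, 173, 172]
t=14: [13, 13, 13, 12, 13, 13, 12]
t=15: [96, 96, 96, 95, 96, 96, 95]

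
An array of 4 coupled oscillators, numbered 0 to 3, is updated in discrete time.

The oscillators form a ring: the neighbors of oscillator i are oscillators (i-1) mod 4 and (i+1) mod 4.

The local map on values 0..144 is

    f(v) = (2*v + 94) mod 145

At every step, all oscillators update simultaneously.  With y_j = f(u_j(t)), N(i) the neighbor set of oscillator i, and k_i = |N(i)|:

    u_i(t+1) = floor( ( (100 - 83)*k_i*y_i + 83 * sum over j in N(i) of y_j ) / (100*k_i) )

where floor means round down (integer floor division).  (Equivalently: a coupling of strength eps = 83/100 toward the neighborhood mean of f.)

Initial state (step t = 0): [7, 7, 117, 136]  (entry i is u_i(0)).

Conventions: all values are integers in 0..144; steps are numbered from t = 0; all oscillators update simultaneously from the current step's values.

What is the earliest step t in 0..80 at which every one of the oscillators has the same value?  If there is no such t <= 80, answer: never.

Answer: 13
Key observation: Synchronization is absorbing here: once all oscillators are equal they stay equal, and step 13 is the first all-equal step.

Derivation:
t=0: [7, 7, 117, 136]  (not all equal)
t=1: [94, 78, 82, 73]  (not all equal)
t=2: [106, 121, 102, 119]  (not all equal)
t=3: [39, 17, 37, 17]  (not all equal)
t=4: [110, 42, 110, 42]  (not all equal)
t=5: [31, 25, 31, 25]  (not all equal)
t=6: [121, 33, 121, 33]  (not all equal)
t=7: [20, 40, 20, 40]  (not all equal)
t=8: [46, 116, 46, 116]  (not all equal)
t=9: [36, 40, 36, 40]  (not all equal)
t=10: [27, 22, 27, 22]  (not all equal)
t=11: [115, 25, 115, 25]  (not all equal)
t=12: [125, 52, 125, 52]  (not all equal)
t=13: [53, 53, 53, 53]  (all equal)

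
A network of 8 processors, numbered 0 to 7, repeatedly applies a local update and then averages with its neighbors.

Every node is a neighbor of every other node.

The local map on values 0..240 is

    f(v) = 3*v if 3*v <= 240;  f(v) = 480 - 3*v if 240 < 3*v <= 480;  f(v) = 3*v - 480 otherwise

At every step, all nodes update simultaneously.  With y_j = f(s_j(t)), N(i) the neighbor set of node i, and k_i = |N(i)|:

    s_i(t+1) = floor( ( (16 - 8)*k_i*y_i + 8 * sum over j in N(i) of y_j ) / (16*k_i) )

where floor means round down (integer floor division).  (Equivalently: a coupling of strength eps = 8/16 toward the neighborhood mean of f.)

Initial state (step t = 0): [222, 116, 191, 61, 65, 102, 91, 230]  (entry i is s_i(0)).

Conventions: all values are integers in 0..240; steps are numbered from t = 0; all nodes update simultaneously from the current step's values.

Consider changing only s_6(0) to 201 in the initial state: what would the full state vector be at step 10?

Simulating step by step:
t=0: [222, 116, 191, 61, 65, 102, 201, 230]
t=1: [172, 149, 132, 171, 176, 167, 145, 182]
t=2: [41, 40, 62, 40, 46, 35, 45, 54]
t=3: [130, 129, 157, 129, 136, 122, 135, 147]
t=4: [80, 81, 45, 81, 72, 90, 73, 58]
t=5: [222, 220, 177, 220, 211, 209, 213, 193]
t=6: [162, 159, 104, 159, 148, 145, 150, 124]
t=7: [31, 29, 100, 29, 43, 47, 41, 74]
t=8: [115, 113, 153, 113, 131, 136, 128, 171]
t=9: [109, 112, 60, 112, 89, 82, 93, 66]
t=10: [170, 166, 181, 166, 196, 205, 190, 189]

Answer: [170, 166, 181, 166, 196, 205, 190, 189]
Key observation: This trace re-runs the system from the modified initial state.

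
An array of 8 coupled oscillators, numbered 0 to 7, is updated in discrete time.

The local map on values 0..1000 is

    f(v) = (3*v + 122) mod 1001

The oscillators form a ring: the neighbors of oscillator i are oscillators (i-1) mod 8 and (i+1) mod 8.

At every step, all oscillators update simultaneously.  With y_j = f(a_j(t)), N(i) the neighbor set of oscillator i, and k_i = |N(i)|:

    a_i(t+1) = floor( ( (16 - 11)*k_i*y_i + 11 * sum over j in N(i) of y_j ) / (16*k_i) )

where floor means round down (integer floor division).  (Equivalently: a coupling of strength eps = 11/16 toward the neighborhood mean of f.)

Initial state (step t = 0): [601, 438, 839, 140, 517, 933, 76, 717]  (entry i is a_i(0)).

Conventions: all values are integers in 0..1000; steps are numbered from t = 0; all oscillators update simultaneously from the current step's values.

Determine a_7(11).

Answer: a_7(11) = 576

Derivation:
t=0: [601, 438, 839, 140, 517, 933, 76, 717]
t=1: [531, 672, 534, 619, 712, 638, 518, 522]
t=2: [506, 536, 608, 642, 427, 330, 458, 692]
t=3: [517, 772, 561, 477, 179, 343, 260, 451]
t=4: [522, 643, 590, 675, 447, 583, 496, 689]
t=5: [295, 557, 345, 510, 493, 640, 553, 503]
t=6: [490, 303, 544, 463, 425, 486, 474, 467]
t=7: [374, 471, 420, 554, 498, 503, 548, 552]
t=8: [526, 381, 571, 587, 677, 671, 722, 589]
t=9: [614, 609, 654, 614, 396, 191, 440, 616]
t=10: [959, 655, 682, 435, 666, 475, 709, 785]
t=11: [504, 426, 227, 230, 371, 296, 428, 576]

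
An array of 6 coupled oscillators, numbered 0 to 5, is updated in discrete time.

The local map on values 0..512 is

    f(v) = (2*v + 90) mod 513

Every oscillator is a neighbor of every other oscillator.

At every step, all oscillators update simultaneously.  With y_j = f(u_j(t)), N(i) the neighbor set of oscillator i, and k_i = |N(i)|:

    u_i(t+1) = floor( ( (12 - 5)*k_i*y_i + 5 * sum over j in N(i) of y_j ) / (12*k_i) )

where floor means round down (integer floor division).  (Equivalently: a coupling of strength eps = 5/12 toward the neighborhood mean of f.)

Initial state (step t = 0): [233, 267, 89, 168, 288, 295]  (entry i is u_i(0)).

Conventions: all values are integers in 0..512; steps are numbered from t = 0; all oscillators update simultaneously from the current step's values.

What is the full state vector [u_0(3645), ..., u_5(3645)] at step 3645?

Simulating step by step:
t=0: [233, 267, 89, 168, 288, 295]
t=1: [118, 152, 231, 310, 173, 180]
t=2: [316, 350, 173, 252, 371, 378]
t=3: [242, 276, 355, 178, 297, 304]
t=4: [137, 171, 250, 329, 192, 199]
t=5: [354, 388, 211, 290, 409, 416]
t=6: [318, 352, 431, 254, 373, 380]
t=7: [246, 280, 359, 182, 301, 308]
t=8: [145, 179, 258, 337, 200, 207]
t=9: [370, 404, 227, 306, 425, 432]
t=10: [307, 341, 164, 243, 362, 369]
t=11: [224, 258, 337, 160, 279, 286]
t=12: [101, 135, 214, 293, 156, 163]
t=13: [282, 316, 139, 218, 337, 344]
t=14: [174, 208, 287, 110, 229, 236]
t=15: [343, 377, 199, 279, 141, 148]
t=16: [296, 330, 408, 232, 350, 357]
t=17: [201, 235, 313, 137, 255, 262]
t=18: [353, 131, 209, 289, 151, 158]
t=19: [316, 350, 428, 252, 370, 377]
t=20: [241, 275, 353, 177, 295, 302]
t=21: [134, 168, 246, 327, 188, 195]
t=22: [348, 382, 203, 284, 402, 409]
t=23: [305, 339, 417, 241, 359, 366]
t=24: [219, 253, 331, 155, 273, 280]
t=25: [90, 124, 202, 283, 144, 151]
t=26: [302, 336, 414, 239, 356, 363]
t=27: [214, 248, 326, 151, 268, 275]
t=28: [80, 114, 192, 274, 134, 141]
t=29: [283, 317, 395, 220, 337, 344]
t=30: [176, 210, 288, 113, 230, 237]
t=31: [346, 380, 202, 283, 144, 151]
t=32: [302, 336, 414, 239, 356, 363]

Answer: [214, 248, 326, 151, 268, 275]
Key observation: The state at step 26, [302, 336, 414, 239, 356, 363], reappears at step 32: the system is in a cycle of period 6 from step 26 on.  Therefore the state at step 3645 equals the state at step 26 + ((3645 - 26) mod 6) = 27, which is [214, 248, 326, 151, 268, 275].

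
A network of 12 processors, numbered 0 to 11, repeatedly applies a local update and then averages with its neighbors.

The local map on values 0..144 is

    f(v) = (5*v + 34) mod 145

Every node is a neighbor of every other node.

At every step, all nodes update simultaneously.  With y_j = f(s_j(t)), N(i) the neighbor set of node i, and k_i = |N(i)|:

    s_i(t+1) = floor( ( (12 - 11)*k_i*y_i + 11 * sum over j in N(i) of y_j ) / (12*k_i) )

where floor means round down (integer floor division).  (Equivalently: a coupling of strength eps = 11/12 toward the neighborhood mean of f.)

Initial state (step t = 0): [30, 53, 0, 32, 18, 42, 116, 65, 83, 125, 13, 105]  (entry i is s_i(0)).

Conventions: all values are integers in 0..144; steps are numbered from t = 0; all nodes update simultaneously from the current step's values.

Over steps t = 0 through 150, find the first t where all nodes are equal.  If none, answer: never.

Simulating step by step:
t=0: [30, 53, 0, 32, 18, 42, 116, 65, 83, 125, 13, 105]  (not all equal)
t=1: [64, 64, 64, 64, 64, 64, 64, 64, 64, 64, 64, 64]  (all equal)

Answer: 1
Key observation: Synchronization is absorbing here: once all nodes are equal they stay equal, and step 1 is the first all-equal step.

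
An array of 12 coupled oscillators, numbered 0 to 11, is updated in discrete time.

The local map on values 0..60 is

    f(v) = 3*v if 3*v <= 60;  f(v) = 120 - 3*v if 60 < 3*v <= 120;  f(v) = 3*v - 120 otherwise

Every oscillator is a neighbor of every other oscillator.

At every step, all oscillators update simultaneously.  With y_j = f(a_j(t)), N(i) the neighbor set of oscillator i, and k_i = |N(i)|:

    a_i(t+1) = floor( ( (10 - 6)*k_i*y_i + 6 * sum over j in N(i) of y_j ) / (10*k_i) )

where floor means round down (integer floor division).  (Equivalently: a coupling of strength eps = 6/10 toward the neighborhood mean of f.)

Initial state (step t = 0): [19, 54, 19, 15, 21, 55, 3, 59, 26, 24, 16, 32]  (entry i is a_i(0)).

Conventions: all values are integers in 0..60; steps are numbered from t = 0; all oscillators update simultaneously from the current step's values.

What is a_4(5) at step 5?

Answer: a_4(5) = 31

Derivation:
t=0: [19, 54, 19, 15, 21, 55, 3, 59, 26, 24, 16, 32]
t=1: [48, 43, 48, 44, 48, 44, 32, 48, 43, 45, 45, 37]
t=2: [19, 14, 19, 15, 19, 15, 19, 19, 14, 16, 16, 14]
t=3: [52, 47, 52, 48, 52, 48, 52, 52, 47, 49, 49, 47]
t=4: [31, 26, 31, 27, 31, 27, 31, 31, 26, 28, 28, 26]
t=5: [31, 36, 31, 35, 31, 35, 31, 31, 36, 34, 34, 36]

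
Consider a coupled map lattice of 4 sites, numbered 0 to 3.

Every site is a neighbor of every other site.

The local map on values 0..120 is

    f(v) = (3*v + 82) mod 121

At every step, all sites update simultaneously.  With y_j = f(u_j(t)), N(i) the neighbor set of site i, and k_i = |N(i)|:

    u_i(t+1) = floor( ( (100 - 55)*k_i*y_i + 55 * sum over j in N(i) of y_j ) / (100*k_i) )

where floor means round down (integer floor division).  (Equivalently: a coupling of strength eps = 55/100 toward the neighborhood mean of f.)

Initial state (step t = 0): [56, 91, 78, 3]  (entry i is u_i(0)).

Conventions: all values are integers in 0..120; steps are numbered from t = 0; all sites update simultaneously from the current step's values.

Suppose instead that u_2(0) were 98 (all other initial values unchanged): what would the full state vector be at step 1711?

Answer: [68, 60, 68, 60]
Key observation: The state at step 17, [99, 85, 99, 85], reappears at step 27: the system is in a cycle of period 10 from step 17 on.  Therefore the state at step 1711 equals the state at step 17 + ((1711 - 17) mod 10) = 21, which is [68, 60, 68, 60].

Derivation:
t=0: [56, 91, 98, 3]
t=1: [43, 71, 44, 65]
t=2: [73, 63, 74, 59]
t=3: [46, 38, 47, 35]
t=4: [89, 82, 89, 80]
t=5: [98, 92, 98, 91]
t=6: [50, 77, 50, 76]
t=7: [95, 85, 95, 84]
t=8: [36, 61, 36, 60]
t=9: [51, 39, 51, 38]
t=10: [100, 90, 100, 89]
t=11: [51, 76, 51, 75]
t=12: [96, 84, 96, 83]
t=13: [37, 60, 37, 59]
t=14: [52, 38, 52, 37]
t=15: [101, 89, 101, 89]
t=16: [53, 75, 53, 75]
t=17: [99, 85, 99, 85]
t=18: [44, 66, 44, 66]
t=19: [72, 58, 72, 58]
t=20: [40, 29, 40, 29]
t=21: [68, 60, 68, 60]
t=22: [35, 28, 35, 28]
t=23: [58, 52, 58, 52]
t=24: [51, 79, 51, 79]
t=25: [100, 90, 100, 90]
t=26: [52, 76, 52, 76]
t=27: [99, 85, 99, 85]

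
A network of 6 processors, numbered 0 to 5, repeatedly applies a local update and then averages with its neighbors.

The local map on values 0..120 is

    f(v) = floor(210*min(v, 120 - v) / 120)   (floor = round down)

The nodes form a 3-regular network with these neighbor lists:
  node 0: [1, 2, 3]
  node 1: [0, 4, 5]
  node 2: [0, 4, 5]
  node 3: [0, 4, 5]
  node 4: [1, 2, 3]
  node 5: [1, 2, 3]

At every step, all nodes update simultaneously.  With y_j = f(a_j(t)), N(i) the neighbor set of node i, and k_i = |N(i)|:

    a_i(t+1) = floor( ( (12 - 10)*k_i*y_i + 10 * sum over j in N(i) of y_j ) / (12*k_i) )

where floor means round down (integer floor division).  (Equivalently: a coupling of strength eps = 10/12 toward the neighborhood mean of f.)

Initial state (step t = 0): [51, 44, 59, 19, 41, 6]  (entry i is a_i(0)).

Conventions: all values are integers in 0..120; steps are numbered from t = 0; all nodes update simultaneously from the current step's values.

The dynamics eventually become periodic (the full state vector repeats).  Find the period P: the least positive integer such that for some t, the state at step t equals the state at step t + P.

Simulating step by step:
t=0: [51, 44, 59, 19, 41, 6]
t=1: [74, 60, 64, 52, 71, 60]
t=2: [95, 92, 91, 90, 95, 99]
t=3: [49, 42, 42, 42, 49, 47]
t=4: [75, 82, 82, 82, 75, 74]
t=5: [68, 76, 76, 76, 68, 68]
t=6: [79, 88, 88, 88, 79, 79]
t=7: [58, 68, 68, 68, 58, 58]
t=8: [92, 99, 99, 99, 92, 92]
t=9: [38, 46, 46, 46, 38, 38]
t=10: [77, 68, 68, 68, 77, 77]
t=11: [88, 77, 77, 77, 88, 88]
t=12: [71, 59, 59, 59, 71, 71]
t=13: [100, 88, 88, 88, 100, 100]
t=14: [52, 38, 38, 38, 52, 52]
t=15: [70, 86, 86, 86, 70, 70]
t=16: [63, 82, 82, 82, 63, 63]
t=17: [71, 93, 93, 93, 71, 71]
t=18: [53, 78, 78, 78, 53, 53]
t=19: [76, 88, 88, 88, 76, 76]
t=20: [59, 73, 73, 73, 59, 59]
t=21: [85, 99, 99, 99, 85, 85]
t=22: [40, 56, 56, 56, 40, 40]
t=23: [93, 74, 74, 74, 93, 93]
t=24: [74, 52, 52, 52, 74, 74]
t=25: [89, 81, 81, 81, 89, 89]
t=26: [65, 56, 56, 56, 65, 65]
t=27: [97, 96, 96, 96, 97, 97]
t=28: [41, 40, 40, 40, 41, 41]
t=29: [70, 70, 70, 70, 70, 70]
t=30: [87, 87, 87, 87, 87, 87]
t=31: [57, 57, 57, 57, 57, 57]
t=32: [99, 99, 99, 99, 99, 99]
t=33: [36, 36, 36, 36, 36, 36]
t=34: [63, 63, 63, 63, 63, 63]
t=35: [99, 99, 99, 99, 99, 99]

Answer: 3
Key observation: The state at step 32, [99, 99, 99, 99, 99, 99], reappears at step 35 — and no state repeats earlier — so the cycle the system enters has period 3.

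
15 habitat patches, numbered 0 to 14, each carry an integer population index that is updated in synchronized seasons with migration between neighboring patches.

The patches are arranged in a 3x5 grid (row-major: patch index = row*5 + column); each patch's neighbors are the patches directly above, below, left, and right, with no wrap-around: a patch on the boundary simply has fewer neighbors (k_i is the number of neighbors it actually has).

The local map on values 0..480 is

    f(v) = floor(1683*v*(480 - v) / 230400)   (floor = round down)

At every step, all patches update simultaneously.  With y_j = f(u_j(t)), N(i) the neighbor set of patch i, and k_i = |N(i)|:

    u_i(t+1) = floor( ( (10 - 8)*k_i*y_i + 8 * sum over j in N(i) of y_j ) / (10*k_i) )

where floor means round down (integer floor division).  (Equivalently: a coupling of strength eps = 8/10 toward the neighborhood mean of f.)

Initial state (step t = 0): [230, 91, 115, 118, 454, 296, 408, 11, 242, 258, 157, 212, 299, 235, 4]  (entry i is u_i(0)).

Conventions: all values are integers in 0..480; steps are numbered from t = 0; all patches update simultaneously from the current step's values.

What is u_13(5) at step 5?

Answer: u_13(5) = 201

Derivation:
t=0: [230, 91, 115, 118, 454, 296, 408, 11, 242, 258, 157, 212, 299, 235, 4]
t=1: [346, 302, 223, 278, 309, 347, 264, 274, 321, 222, 398, 344, 311, 304, 337]
t=2: [359, 390, 407, 395, 408, 331, 379, 400, 400, 379, 318, 344, 381, 373, 393]
t=3: [309, 268, 239, 226, 252, 331, 293, 247, 256, 241, 355, 316, 285, 260, 277]
t=4: [387, 404, 418, 419, 419, 367, 394, 412, 418, 416, 360, 376, 405, 412, 416]
t=5: [262, 230, 201, 187, 189, 280, 252, 210, 195, 190, 297, 265, 229, 201, 198]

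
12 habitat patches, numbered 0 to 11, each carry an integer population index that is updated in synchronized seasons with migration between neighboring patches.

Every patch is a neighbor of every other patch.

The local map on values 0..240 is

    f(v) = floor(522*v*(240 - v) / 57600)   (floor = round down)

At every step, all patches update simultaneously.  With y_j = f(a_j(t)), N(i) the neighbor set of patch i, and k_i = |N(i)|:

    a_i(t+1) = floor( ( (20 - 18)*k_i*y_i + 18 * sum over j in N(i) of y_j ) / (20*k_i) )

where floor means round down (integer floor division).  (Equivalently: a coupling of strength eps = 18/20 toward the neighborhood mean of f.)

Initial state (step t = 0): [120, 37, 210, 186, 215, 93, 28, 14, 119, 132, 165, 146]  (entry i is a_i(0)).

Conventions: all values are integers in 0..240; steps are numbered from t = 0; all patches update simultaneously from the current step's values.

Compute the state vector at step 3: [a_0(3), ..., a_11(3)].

Simulating step by step:
t=0: [120, 37, 210, 186, 215, 93, 28, 14, 119, 132, 165, 146]
t=1: [91, 90, 90, 91, 90, 91, 90, 89, 91, 91, 91, 91]
t=2: [121, 121, 121, 121, 121, 121, 121, 121, 121, 121, 121, 121]
t=3: [130, 130, 130, 130, 130, 130, 130, 130, 130, 130, 130, 130]

Answer: [130, 130, 130, 130, 130, 130, 130, 130, 130, 130, 130, 130]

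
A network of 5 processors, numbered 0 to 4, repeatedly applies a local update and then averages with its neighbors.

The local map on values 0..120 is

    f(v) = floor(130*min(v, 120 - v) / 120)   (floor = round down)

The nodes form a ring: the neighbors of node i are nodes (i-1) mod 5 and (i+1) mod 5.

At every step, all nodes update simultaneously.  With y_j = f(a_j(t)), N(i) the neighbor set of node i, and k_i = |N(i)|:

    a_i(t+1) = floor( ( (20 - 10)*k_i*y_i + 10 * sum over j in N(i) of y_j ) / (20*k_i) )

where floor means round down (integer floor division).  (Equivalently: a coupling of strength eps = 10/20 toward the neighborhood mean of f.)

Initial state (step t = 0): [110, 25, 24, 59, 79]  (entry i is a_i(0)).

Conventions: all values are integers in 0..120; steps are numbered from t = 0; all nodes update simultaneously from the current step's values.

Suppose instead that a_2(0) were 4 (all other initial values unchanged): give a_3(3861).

Simulating step by step:
t=0: [110, 25, 4, 59, 79]
t=1: [22, 17, 24, 43, 40]
t=2: [26, 21, 29, 40, 38]
t=3: [29, 25, 31, 39, 38]
t=4: [32, 29, 33, 39, 38]
t=5: [35, 32, 35, 40, 39]
t=6: [37, 35, 37, 41, 41]
t=7: [40, 38, 40, 43, 43]
t=8: [43, 42, 43, 45, 45]
t=9: [46, 45, 46, 47, 47]
t=10: [49, 48, 49, 49, 49]
t=11: [52, 52, 52, 53, 53]
t=12: [56, 56, 56, 56, 56]
t=13: [60, 60, 60, 60, 60]
t=14: [65, 65, 65, 65, 65]
t=15: [59, 59, 59, 59, 59]
t=16: [63, 63, 63, 63, 63]
t=17: [61, 61, 61, 61, 61]
t=18: [63, 63, 63, 63, 63]

Answer: a_3(3861) = 61
Key observation: The state at step 16, [63, 63, 63, 63, 63], reappears at step 18: the system is in a cycle of period 2 from step 16 on.  Therefore the state at step 3861 equals the state at step 16 + ((3861 - 16) mod 2) = 17, which is [61, 61, 61, 61, 61].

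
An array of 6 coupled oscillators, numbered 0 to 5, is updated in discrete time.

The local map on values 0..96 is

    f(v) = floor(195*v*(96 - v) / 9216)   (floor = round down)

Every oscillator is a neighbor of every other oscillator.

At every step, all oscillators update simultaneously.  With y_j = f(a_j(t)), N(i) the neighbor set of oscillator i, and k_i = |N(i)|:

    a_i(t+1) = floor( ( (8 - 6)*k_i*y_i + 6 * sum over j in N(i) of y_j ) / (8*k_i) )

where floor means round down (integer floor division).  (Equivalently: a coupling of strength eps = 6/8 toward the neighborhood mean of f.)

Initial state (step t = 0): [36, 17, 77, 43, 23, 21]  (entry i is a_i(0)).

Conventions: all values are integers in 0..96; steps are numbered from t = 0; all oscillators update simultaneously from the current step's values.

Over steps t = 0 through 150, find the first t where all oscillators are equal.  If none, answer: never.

Simulating step by step:
t=0: [36, 17, 77, 43, 23, 21]  (not all equal)
t=1: [37, 35, 35, 37, 36, 36]  (not all equal)
t=2: [45, 45, 45, 45, 45, 45]  (all equal)

Answer: 2
Key observation: Synchronization is absorbing here: once all oscillators are equal they stay equal, and step 2 is the first all-equal step.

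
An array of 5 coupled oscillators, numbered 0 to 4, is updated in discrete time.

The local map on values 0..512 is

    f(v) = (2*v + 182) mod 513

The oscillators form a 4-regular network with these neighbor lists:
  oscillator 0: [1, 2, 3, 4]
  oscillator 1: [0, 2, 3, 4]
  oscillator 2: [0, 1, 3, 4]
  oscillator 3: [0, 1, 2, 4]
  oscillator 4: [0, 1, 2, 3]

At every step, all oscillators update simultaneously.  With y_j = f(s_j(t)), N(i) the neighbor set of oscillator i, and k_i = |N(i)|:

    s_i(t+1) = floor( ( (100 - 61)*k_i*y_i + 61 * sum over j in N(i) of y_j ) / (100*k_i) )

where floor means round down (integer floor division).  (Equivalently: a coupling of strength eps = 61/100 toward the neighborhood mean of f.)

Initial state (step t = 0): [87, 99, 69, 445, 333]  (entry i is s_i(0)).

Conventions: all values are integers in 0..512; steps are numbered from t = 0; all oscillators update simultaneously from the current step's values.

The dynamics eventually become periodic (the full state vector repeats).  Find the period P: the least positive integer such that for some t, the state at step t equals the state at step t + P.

Simulating step by step:
t=0: [87, 99, 69, 445, 333]
t=1: [303, 309, 295, 230, 298]
t=2: [250, 253, 246, 215, 248]
t=3: [157, 158, 155, 140, 156]
t=4: [490, 490, 489, 482, 489]
t=5: [132, 132, 132, 129, 132]
t=6: [445, 445, 445, 443, 445]
t=7: [45, 45, 45, 44, 45]
t=8: [271, 271, 271, 271, 271]
t=9: [211, 211, 211, 211, 211]
t=10: [91, 91, 91, 91, 91]
t=11: [364, 364, 364, 364, 364]
t=12: [397, 397, 397, 397, 397]
t=13: [463, 463, 463, 463, 463]
t=14: [82, 82, 82, 82, 82]
t=15: [346, 346, 346, 346, 346]
t=16: [361, 361, 361, 361, 361]
t=17: [391, 391, 391, 391, 391]
t=18: [451, 451, 451, 451, 451]
t=19: [58, 58, 58, 58, 58]
t=20: [298, 298, 298, 298, 298]
t=21: [265, 265, 265, 265, 265]
t=22: [199, 199, 199, 199, 199]
t=23: [67, 67, 67, 67, 67]
t=24: [316, 316, 316, 316, 316]
t=25: [301, 301, 301, 301, 301]
t=26: [271, 271, 271, 271, 271]

Answer: 18
Key observation: The state at step 8, [271, 271, 271, 271, 271], reappears at step 26 — and no state repeats earlier — so the cycle the system enters has period 18.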